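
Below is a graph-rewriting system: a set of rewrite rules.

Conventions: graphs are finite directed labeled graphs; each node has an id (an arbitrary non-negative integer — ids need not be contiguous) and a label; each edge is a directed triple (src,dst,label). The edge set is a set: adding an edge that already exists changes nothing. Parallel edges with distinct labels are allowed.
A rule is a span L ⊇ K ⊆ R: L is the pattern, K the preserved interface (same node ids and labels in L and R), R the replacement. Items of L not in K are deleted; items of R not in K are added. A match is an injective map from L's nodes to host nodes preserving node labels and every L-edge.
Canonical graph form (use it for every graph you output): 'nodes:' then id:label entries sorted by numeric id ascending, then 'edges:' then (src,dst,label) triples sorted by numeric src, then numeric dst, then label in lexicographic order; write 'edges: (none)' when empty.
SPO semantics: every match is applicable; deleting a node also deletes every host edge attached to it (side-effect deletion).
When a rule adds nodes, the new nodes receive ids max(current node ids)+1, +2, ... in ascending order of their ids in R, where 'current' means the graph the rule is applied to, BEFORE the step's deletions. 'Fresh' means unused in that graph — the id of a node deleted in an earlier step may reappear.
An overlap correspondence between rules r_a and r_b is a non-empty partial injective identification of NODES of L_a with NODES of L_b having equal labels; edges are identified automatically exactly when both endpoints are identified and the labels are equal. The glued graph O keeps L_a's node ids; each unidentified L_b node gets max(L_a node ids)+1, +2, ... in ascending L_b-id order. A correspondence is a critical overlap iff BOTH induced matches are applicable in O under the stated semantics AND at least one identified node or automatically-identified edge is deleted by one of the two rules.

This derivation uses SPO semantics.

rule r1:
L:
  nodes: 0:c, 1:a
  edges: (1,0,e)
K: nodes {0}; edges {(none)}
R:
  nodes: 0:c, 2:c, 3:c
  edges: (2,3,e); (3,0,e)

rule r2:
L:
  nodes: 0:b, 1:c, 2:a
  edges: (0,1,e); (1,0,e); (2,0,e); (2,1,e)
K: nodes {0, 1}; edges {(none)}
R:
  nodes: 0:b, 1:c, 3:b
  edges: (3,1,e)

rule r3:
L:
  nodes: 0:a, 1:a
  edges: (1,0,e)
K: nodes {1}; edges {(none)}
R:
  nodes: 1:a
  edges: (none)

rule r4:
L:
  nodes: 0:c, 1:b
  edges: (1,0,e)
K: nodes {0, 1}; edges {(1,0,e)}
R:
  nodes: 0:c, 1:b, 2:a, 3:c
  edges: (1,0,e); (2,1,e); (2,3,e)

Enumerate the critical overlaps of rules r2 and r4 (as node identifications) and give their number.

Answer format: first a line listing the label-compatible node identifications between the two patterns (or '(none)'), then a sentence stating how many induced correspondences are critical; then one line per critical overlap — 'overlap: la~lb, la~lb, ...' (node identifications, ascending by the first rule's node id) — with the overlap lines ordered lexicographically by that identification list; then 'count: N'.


label-compatible node identifications between L(r2) and L(r4): 0~1, 1~0
1 of the induced correspondences is a critical overlap of r2 and r4.
overlap: 0~1, 1~0
count: 1


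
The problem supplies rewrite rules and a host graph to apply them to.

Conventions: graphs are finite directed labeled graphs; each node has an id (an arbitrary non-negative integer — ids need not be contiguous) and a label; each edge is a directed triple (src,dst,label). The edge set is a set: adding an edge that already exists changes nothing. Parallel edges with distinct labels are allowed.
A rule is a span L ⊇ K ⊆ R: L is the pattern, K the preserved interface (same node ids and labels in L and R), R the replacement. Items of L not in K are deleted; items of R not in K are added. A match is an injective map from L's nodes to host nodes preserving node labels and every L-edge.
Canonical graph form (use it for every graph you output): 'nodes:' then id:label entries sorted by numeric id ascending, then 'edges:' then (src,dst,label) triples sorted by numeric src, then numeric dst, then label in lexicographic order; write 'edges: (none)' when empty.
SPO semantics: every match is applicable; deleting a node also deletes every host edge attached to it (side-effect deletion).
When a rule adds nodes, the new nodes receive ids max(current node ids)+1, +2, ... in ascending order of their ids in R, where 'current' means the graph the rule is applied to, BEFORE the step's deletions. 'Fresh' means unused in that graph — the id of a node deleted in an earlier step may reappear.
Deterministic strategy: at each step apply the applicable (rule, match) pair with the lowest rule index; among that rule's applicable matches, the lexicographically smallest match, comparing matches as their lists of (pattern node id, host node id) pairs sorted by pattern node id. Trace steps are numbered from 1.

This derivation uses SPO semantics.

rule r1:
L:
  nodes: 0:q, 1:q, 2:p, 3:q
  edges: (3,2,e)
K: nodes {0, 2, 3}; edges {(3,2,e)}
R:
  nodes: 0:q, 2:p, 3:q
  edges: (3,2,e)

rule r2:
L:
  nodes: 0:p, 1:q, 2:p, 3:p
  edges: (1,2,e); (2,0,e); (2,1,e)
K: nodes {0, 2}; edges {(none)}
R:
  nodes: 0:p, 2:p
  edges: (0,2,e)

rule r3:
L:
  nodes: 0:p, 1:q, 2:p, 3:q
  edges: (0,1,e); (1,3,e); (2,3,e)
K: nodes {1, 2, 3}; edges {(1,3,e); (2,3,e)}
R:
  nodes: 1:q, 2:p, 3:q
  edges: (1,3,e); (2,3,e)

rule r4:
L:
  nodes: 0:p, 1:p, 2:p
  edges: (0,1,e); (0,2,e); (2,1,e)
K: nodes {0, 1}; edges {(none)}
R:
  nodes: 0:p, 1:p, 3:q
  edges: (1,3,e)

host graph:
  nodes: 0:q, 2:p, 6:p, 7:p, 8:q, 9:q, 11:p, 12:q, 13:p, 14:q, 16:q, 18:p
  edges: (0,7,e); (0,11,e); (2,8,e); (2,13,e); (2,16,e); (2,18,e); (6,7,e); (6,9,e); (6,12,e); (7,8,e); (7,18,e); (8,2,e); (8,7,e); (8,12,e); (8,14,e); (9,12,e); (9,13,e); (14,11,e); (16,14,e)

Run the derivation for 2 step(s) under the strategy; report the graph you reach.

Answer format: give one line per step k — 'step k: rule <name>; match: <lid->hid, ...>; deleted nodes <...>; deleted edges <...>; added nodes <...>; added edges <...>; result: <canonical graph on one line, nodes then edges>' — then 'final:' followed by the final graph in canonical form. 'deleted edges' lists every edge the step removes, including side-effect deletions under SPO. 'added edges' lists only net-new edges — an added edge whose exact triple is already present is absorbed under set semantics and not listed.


step 1: rule r1; match: 0->0, 1->8, 2->11, 3->14; deleted nodes 8; deleted edges (2,8,e); (7,8,e); (8,2,e); (8,7,e); (8,12,e); (8,14,e); added nodes (none); added edges (none); result: nodes: 0:q, 2:p, 6:p, 7:p, 9:q, 11:p, 12:q, 13:p, 14:q, 16:q, 18:p edges: (0,7,e); (0,11,e); (2,13,e); (2,16,e); (2,18,e); (6,7,e); (6,9,e); (6,12,e); (7,18,e); (9,12,e); (9,13,e); (14,11,e); (16,14,e)
step 2: rule r1; match: 0->0, 1->9, 2->11, 3->14; deleted nodes 9; deleted edges (6,9,e); (9,12,e); (9,13,e); added nodes (none); added edges (none); result: nodes: 0:q, 2:p, 6:p, 7:p, 11:p, 12:q, 13:p, 14:q, 16:q, 18:p edges: (0,7,e); (0,11,e); (2,13,e); (2,16,e); (2,18,e); (6,7,e); (6,12,e); (7,18,e); (14,11,e); (16,14,e)
final:
nodes: 0:q, 2:p, 6:p, 7:p, 11:p, 12:q, 13:p, 14:q, 16:q, 18:p
edges: (0,7,e); (0,11,e); (2,13,e); (2,16,e); (2,18,e); (6,7,e); (6,12,e); (7,18,e); (14,11,e); (16,14,e)


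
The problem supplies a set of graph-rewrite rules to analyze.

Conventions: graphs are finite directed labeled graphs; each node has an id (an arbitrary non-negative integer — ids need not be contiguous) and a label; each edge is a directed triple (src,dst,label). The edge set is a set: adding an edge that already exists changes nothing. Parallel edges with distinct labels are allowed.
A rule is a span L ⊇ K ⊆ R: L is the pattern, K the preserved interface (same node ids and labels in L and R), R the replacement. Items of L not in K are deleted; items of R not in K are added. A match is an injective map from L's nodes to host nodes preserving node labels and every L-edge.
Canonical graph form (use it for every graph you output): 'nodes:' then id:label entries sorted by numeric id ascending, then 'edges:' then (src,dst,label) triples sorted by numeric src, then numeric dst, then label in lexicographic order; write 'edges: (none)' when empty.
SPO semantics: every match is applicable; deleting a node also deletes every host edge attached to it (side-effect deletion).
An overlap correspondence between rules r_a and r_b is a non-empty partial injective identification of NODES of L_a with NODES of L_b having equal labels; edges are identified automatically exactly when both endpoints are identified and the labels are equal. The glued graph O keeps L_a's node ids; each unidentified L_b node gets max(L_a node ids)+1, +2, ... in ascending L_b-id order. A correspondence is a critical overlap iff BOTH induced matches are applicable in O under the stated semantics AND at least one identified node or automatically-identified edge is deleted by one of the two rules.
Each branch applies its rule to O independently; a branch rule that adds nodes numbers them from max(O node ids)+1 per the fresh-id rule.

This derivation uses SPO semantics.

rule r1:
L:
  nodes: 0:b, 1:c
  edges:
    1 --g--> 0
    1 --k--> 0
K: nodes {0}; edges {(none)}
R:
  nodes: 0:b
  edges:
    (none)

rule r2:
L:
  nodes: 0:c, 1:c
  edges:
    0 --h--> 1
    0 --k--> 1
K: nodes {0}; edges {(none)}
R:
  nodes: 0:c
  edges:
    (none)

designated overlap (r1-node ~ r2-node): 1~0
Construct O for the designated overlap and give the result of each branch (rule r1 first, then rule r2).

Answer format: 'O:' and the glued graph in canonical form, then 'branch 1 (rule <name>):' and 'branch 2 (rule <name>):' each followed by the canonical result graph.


O:
nodes: 0:b, 1:c, 2:c
edges: (1,0,g); (1,0,k); (1,2,h); (1,2,k)
branch 1 (rule r1):
nodes: 0:b, 2:c
edges: (none)
branch 2 (rule r2):
nodes: 0:b, 1:c
edges: (1,0,g); (1,0,k)


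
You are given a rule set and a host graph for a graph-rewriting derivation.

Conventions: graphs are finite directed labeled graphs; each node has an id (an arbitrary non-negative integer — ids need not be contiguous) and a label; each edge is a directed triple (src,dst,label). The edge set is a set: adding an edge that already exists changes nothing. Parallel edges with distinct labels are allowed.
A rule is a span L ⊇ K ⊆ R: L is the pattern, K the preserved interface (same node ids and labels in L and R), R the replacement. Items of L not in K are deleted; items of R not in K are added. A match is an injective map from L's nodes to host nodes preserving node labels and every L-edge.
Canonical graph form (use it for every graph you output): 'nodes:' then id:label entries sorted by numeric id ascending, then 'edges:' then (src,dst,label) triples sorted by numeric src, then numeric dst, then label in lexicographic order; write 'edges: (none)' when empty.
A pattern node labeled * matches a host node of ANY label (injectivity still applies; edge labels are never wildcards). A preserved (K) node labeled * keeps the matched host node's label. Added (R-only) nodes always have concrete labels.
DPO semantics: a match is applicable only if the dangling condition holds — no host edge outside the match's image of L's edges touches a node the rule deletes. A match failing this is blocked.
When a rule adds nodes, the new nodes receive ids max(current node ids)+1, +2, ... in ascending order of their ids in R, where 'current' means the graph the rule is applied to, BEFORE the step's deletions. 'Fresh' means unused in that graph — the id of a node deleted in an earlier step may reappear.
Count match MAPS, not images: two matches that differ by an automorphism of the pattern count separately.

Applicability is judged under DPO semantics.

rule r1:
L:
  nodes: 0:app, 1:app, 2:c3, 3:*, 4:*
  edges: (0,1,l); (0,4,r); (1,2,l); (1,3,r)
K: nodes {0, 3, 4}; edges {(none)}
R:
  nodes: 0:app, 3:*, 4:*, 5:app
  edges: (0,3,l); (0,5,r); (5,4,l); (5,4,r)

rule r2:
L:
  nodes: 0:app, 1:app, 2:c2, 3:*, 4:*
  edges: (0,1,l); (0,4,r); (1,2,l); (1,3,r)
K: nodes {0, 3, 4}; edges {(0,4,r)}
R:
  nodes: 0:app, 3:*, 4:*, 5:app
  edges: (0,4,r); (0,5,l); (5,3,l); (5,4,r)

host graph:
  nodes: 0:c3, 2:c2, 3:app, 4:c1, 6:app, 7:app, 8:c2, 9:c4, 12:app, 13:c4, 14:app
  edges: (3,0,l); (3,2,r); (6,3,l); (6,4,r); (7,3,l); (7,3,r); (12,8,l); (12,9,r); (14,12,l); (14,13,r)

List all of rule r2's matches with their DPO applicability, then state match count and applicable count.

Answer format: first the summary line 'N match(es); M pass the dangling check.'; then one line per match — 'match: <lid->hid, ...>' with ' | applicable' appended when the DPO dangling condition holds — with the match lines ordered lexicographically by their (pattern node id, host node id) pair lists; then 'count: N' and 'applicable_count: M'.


1 match(es); 1 pass the dangling check.
match: 0->14, 1->12, 2->8, 3->9, 4->13 | applicable
count: 1
applicable_count: 1


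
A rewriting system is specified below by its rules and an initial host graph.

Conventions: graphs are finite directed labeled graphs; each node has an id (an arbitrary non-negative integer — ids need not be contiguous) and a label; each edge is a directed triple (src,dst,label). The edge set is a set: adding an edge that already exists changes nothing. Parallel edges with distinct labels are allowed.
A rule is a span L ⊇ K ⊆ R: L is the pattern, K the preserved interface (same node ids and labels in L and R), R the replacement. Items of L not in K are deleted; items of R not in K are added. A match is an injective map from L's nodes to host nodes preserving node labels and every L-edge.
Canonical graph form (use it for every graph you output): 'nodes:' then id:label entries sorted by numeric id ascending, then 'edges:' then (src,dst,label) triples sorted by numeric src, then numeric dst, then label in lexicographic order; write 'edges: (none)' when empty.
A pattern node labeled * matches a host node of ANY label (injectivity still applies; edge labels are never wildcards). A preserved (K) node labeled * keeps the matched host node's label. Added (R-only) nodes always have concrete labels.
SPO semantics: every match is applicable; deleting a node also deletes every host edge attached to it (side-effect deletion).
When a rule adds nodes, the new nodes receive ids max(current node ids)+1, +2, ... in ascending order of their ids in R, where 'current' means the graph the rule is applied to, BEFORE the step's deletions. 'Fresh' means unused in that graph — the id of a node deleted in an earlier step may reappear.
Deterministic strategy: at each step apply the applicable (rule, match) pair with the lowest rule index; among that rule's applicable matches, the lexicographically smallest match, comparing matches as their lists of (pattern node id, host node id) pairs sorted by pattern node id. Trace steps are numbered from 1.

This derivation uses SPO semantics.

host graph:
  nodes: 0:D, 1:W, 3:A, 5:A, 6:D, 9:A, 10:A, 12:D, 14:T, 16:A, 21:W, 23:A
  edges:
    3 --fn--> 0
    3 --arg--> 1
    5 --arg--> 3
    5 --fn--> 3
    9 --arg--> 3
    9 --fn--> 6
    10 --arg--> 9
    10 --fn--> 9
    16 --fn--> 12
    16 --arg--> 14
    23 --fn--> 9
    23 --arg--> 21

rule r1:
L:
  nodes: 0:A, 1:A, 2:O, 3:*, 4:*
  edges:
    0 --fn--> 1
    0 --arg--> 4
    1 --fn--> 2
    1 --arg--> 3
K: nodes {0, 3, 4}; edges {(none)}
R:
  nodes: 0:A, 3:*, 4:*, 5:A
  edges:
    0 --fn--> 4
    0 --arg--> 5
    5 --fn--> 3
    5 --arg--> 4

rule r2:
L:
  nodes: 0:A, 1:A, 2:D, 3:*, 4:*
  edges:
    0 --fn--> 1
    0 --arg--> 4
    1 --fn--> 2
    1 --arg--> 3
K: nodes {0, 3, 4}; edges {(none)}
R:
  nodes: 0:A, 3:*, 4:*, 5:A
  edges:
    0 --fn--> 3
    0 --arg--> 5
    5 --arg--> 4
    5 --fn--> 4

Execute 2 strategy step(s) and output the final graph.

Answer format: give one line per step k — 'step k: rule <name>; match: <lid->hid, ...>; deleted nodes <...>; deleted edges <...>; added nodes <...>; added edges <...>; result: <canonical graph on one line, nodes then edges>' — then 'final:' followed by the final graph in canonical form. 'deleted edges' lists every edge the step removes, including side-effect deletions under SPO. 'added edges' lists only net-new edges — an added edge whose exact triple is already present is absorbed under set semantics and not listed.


step 1: rule r2; match: 0->23, 1->9, 2->6, 3->3, 4->21; deleted nodes 6, 9; deleted edges (9,3,arg); (9,6,fn); (10,9,arg); (10,9,fn); (23,9,fn); (23,21,arg); added nodes 24; added edges (23,3,fn); (23,24,arg); (24,21,arg); (24,21,fn); result: nodes: 0:D, 1:W, 3:A, 5:A, 10:A, 12:D, 14:T, 16:A, 21:W, 23:A, 24:A edges: (3,0,fn); (3,1,arg); (5,3,arg); (5,3,fn); (16,12,fn); (16,14,arg); (23,3,fn); (23,24,arg); (24,21,arg); (24,21,fn)
step 2: rule r2; match: 0->23, 1->3, 2->0, 3->1, 4->24; deleted nodes 0, 3; deleted edges (3,0,fn); (3,1,arg); (5,3,arg); (5,3,fn); (23,3,fn); (23,24,arg); added nodes 25; added edges (23,1,fn); (23,25,arg); (25,24,arg); (25,24,fn); result: nodes: 1:W, 5:A, 10:A, 12:D, 14:T, 16:A, 21:W, 23:A, 24:A, 25:A edges: (16,12,fn); (16,14,arg); (23,1,fn); (23,25,arg); (24,21,arg); (24,21,fn); (25,24,arg); (25,24,fn)
final:
nodes: 1:W, 5:A, 10:A, 12:D, 14:T, 16:A, 21:W, 23:A, 24:A, 25:A
edges: (16,12,fn); (16,14,arg); (23,1,fn); (23,25,arg); (24,21,arg); (24,21,fn); (25,24,arg); (25,24,fn)


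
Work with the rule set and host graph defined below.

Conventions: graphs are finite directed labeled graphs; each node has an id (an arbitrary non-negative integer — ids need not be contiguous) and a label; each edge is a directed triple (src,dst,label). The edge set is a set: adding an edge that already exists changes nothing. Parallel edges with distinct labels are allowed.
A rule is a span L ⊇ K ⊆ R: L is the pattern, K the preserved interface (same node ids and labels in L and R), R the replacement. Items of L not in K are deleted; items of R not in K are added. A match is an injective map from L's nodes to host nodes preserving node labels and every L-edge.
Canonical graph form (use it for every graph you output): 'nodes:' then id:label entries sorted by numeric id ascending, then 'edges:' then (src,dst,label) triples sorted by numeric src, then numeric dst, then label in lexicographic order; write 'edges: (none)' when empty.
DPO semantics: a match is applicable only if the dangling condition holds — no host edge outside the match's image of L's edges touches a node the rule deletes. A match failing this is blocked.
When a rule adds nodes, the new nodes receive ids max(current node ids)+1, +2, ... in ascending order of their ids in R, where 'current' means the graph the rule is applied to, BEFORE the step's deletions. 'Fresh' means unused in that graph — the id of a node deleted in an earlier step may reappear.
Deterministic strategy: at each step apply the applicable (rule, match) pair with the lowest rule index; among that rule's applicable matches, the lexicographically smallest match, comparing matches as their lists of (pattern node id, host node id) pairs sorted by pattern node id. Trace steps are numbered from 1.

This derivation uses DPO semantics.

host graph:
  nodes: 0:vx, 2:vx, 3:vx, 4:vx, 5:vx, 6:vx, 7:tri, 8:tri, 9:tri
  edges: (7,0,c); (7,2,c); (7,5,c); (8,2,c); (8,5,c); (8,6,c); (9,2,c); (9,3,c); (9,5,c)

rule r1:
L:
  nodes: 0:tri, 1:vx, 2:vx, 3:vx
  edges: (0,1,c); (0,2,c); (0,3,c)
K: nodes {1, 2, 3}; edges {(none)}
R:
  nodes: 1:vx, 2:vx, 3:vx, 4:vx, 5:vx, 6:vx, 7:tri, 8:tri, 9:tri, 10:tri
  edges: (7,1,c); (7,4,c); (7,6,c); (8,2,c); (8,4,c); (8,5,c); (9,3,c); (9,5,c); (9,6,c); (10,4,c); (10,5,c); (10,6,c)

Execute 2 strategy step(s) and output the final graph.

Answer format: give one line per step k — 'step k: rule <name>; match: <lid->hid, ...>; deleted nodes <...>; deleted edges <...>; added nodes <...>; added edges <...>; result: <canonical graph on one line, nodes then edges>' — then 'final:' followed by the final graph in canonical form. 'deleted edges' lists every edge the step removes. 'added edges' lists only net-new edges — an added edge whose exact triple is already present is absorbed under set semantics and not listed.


step 1: rule r1; match: 0->7, 1->0, 2->2, 3->5; deleted nodes 7; deleted edges (7,0,c); (7,2,c); (7,5,c); added nodes 10, 11, 12, 13, 14, 15, 16; added edges (13,0,c); (13,10,c); (13,12,c); (14,2,c); (14,10,c); (14,11,c); (15,5,c); (15,11,c); (15,12,c); (16,10,c); (16,11,c); (16,12,c); result: nodes: 0:vx, 2:vx, 3:vx, 4:vx, 5:vx, 6:vx, 8:tri, 9:tri, 10:vx, 11:vx, 12:vx, 13:tri, 14:tri, 15:tri, 16:tri edges: (8,2,c); (8,5,c); (8,6,c); (9,2,c); (9,3,c); (9,5,c); (13,0,c); (13,10,c); (13,12,c); (14,2,c); (14,10,c); (14,11,c); (15,5,c); (15,11,c); (15,12,c); (16,10,c); (16,11,c); (16,12,c)
step 2: rule r1; match: 0->8, 1->2, 2->5, 3->6; deleted nodes 8; deleted edges (8,2,c); (8,5,c); (8,6,c); added nodes 17, 18, 19, 20, 21, 22, 23; added edges (20,2,c); (20,17,c); (20,19,c); (21,5,c); (21,17,c); (21,18,c); (22,6,c); (22,18,c); (22,19,c); (23,17,c); (23,18,c); (23,19,c); result: nodes: 0:vx, 2:vx, 3:vx, 4:vx, 5:vx, 6:vx, 9:tri, 10:vx, 11:vx, 12:vx, 13:tri, 14:tri, 15:tri, 16:tri, 17:vx, 18:vx, 19:vx, 20:tri, 21:tri, 22:tri, 23:tri edges: (9,2,c); (9,3,c); (9,5,c); (13,0,c); (13,10,c); (13,12,c); (14,2,c); (14,10,c); (14,11,c); (15,5,c); (15,11,c); (15,12,c); (16,10,c); (16,11,c); (16,12,c); (20,2,c); (20,17,c); (20,19,c); (21,5,c); (21,17,c); (21,18,c); (22,6,c); (22,18,c); (22,19,c); (23,17,c); (23,18,c); (23,19,c)
final:
nodes: 0:vx, 2:vx, 3:vx, 4:vx, 5:vx, 6:vx, 9:tri, 10:vx, 11:vx, 12:vx, 13:tri, 14:tri, 15:tri, 16:tri, 17:vx, 18:vx, 19:vx, 20:tri, 21:tri, 22:tri, 23:tri
edges: (9,2,c); (9,3,c); (9,5,c); (13,0,c); (13,10,c); (13,12,c); (14,2,c); (14,10,c); (14,11,c); (15,5,c); (15,11,c); (15,12,c); (16,10,c); (16,11,c); (16,12,c); (20,2,c); (20,17,c); (20,19,c); (21,5,c); (21,17,c); (21,18,c); (22,6,c); (22,18,c); (22,19,c); (23,17,c); (23,18,c); (23,19,c)


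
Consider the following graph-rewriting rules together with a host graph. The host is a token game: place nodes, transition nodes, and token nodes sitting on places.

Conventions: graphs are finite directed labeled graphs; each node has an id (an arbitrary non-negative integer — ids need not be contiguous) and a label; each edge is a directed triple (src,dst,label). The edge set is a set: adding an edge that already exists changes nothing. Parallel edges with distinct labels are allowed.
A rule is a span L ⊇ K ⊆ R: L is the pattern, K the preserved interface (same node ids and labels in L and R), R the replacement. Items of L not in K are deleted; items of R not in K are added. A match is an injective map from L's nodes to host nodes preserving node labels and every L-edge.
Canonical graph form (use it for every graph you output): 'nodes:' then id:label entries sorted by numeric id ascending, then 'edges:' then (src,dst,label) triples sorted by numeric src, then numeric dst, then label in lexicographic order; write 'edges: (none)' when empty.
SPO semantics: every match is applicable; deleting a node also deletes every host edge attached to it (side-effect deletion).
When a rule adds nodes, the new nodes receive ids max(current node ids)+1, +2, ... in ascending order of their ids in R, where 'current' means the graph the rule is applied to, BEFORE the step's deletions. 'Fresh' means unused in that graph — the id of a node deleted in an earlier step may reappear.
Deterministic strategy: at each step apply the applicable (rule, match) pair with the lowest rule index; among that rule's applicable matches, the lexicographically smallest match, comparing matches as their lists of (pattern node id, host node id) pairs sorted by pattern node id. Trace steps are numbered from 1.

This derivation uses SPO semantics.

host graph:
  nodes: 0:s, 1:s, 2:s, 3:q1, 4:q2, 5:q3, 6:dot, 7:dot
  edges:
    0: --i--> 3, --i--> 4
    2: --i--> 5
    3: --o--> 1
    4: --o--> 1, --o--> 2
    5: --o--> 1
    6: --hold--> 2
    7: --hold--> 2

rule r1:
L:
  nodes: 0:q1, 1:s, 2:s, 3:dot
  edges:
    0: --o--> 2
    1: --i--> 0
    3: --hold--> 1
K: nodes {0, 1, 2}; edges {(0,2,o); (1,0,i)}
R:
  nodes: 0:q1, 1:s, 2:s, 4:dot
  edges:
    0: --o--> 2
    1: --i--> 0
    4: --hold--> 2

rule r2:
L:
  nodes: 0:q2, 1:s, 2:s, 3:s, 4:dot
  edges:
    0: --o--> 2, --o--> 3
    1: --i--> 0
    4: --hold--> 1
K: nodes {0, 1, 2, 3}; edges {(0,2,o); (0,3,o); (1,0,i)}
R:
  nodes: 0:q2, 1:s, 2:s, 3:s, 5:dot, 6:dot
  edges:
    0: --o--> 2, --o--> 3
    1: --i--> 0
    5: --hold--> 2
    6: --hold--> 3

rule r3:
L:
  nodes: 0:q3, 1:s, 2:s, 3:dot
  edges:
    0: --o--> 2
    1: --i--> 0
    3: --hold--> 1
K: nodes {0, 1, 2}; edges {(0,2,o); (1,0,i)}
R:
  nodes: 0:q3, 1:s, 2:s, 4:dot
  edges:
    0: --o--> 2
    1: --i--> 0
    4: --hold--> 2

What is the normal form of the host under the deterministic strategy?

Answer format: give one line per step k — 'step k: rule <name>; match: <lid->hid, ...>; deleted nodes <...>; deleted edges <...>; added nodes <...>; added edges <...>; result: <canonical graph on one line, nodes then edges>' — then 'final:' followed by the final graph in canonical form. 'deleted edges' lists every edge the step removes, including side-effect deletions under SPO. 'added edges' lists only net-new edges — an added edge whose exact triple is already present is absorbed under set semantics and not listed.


step 1: rule r3; match: 0->5, 1->2, 2->1, 3->6; deleted nodes 6; deleted edges (6,2,hold); added nodes 8; added edges (8,1,hold); result: nodes: 0:s, 1:s, 2:s, 3:q1, 4:q2, 5:q3, 7:dot, 8:dot edges: (0,3,i); (0,4,i); (2,5,i); (3,1,o); (4,1,o); (4,2,o); (5,1,o); (7,2,hold); (8,1,hold)
step 2: rule r3; match: 0->5, 1->2, 2->1, 3->7; deleted nodes 7; deleted edges (7,2,hold); added nodes 9; added edges (9,1,hold); result: nodes: 0:s, 1:s, 2:s, 3:q1, 4:q2, 5:q3, 8:dot, 9:dot edges: (0,3,i); (0,4,i); (2,5,i); (3,1,o); (4,1,o); (4,2,o); (5,1,o); (8,1,hold); (9,1,hold)
final:
nodes: 0:s, 1:s, 2:s, 3:q1, 4:q2, 5:q3, 8:dot, 9:dot
edges: (0,3,i); (0,4,i); (2,5,i); (3,1,o); (4,1,o); (4,2,o); (5,1,o); (8,1,hold); (9,1,hold)


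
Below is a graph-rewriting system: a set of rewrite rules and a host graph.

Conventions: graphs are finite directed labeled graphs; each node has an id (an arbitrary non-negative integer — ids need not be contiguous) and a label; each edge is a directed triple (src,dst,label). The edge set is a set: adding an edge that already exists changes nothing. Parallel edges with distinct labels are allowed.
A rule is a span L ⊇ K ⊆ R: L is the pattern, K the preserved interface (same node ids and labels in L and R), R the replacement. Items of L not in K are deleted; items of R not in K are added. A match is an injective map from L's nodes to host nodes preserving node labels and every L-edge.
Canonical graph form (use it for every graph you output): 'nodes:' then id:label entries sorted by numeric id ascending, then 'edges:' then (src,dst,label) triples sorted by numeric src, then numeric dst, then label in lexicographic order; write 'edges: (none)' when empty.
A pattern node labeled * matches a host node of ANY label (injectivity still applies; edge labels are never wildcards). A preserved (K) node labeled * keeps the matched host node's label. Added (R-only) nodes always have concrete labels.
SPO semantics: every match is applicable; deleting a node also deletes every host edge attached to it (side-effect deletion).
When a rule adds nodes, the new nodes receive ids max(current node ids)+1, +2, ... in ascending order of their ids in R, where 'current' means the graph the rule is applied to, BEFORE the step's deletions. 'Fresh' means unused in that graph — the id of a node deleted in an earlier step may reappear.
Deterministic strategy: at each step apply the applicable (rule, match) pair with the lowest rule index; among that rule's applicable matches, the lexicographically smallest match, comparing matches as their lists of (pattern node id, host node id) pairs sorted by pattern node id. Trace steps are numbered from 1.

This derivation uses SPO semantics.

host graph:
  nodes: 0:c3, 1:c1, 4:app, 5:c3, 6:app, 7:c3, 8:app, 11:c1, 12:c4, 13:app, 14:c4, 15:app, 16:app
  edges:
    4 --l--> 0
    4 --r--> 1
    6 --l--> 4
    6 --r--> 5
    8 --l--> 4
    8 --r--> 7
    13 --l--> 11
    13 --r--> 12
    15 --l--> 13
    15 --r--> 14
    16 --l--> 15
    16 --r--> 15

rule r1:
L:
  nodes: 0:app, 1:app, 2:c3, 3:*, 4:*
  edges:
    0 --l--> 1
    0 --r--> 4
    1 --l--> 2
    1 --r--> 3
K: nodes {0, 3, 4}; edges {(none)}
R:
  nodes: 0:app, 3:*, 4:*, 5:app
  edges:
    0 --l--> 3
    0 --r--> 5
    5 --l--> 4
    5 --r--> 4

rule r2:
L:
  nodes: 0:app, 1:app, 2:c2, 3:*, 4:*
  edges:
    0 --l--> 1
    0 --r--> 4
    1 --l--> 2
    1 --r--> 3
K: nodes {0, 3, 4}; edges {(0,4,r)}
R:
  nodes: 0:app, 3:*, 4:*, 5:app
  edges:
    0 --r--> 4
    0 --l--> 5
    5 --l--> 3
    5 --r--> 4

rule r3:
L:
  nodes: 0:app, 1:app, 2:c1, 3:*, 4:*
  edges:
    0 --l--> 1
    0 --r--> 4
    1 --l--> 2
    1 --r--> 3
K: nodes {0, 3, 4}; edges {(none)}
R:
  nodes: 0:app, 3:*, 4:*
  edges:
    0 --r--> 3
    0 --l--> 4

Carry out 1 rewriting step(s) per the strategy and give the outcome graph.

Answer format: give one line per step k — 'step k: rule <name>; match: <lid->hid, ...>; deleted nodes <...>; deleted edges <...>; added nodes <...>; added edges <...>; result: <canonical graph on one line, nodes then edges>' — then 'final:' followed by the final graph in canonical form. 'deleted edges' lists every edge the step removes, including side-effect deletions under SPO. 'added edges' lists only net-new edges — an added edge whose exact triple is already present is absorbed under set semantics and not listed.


step 1: rule r1; match: 0->6, 1->4, 2->0, 3->1, 4->5; deleted nodes 0, 4; deleted edges (4,0,l); (4,1,r); (6,4,l); (6,5,r); (8,4,l); added nodes 17; added edges (6,1,l); (6,17,r); (17,5,l); (17,5,r); result: nodes: 1:c1, 5:c3, 6:app, 7:c3, 8:app, 11:c1, 12:c4, 13:app, 14:c4, 15:app, 16:app, 17:app edges: (6,1,l); (6,17,r); (8,7,r); (13,11,l); (13,12,r); (15,13,l); (15,14,r); (16,15,l); (16,15,r); (17,5,l); (17,5,r)
final:
nodes: 1:c1, 5:c3, 6:app, 7:c3, 8:app, 11:c1, 12:c4, 13:app, 14:c4, 15:app, 16:app, 17:app
edges: (6,1,l); (6,17,r); (8,7,r); (13,11,l); (13,12,r); (15,13,l); (15,14,r); (16,15,l); (16,15,r); (17,5,l); (17,5,r)


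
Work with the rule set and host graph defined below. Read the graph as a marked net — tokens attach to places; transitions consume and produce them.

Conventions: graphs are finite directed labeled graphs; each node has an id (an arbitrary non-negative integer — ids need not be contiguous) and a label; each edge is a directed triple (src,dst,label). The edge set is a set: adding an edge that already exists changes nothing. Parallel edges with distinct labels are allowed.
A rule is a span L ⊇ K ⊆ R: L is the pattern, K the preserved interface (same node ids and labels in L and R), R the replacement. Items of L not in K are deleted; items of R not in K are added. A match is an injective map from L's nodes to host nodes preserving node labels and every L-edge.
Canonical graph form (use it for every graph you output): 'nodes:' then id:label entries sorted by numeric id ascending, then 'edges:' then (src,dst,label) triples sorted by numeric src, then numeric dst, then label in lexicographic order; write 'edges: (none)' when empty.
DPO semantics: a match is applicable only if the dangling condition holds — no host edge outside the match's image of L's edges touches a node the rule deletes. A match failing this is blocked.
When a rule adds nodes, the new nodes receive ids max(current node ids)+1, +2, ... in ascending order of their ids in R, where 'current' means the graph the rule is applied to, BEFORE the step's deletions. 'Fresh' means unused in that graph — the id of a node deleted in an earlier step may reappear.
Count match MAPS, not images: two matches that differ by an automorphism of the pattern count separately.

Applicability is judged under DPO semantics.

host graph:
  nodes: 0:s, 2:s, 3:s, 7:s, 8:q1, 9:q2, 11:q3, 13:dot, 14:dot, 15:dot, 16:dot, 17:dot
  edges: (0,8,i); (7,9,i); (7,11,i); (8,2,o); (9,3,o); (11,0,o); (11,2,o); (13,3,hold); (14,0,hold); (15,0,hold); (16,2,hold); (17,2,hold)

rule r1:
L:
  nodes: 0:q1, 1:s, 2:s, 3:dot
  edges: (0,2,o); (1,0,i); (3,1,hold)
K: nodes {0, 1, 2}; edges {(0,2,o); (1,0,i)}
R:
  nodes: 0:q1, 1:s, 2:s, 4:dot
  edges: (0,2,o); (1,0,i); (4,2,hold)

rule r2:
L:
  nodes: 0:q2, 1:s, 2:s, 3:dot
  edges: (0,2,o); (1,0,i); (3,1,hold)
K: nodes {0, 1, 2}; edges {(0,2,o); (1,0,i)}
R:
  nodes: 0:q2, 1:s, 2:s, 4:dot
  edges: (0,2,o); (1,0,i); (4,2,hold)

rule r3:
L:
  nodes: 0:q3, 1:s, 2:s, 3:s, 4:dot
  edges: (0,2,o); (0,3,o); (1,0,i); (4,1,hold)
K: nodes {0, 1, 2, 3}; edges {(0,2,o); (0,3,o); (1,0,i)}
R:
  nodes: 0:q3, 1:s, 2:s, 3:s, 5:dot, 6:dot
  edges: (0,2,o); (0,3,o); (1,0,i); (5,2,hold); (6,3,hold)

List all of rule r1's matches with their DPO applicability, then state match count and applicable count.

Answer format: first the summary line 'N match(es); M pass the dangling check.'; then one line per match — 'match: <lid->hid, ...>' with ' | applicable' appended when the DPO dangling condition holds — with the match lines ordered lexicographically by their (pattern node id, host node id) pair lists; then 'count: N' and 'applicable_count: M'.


2 match(es); 2 pass the dangling check.
match: 0->8, 1->0, 2->2, 3->14 | applicable
match: 0->8, 1->0, 2->2, 3->15 | applicable
count: 2
applicable_count: 2


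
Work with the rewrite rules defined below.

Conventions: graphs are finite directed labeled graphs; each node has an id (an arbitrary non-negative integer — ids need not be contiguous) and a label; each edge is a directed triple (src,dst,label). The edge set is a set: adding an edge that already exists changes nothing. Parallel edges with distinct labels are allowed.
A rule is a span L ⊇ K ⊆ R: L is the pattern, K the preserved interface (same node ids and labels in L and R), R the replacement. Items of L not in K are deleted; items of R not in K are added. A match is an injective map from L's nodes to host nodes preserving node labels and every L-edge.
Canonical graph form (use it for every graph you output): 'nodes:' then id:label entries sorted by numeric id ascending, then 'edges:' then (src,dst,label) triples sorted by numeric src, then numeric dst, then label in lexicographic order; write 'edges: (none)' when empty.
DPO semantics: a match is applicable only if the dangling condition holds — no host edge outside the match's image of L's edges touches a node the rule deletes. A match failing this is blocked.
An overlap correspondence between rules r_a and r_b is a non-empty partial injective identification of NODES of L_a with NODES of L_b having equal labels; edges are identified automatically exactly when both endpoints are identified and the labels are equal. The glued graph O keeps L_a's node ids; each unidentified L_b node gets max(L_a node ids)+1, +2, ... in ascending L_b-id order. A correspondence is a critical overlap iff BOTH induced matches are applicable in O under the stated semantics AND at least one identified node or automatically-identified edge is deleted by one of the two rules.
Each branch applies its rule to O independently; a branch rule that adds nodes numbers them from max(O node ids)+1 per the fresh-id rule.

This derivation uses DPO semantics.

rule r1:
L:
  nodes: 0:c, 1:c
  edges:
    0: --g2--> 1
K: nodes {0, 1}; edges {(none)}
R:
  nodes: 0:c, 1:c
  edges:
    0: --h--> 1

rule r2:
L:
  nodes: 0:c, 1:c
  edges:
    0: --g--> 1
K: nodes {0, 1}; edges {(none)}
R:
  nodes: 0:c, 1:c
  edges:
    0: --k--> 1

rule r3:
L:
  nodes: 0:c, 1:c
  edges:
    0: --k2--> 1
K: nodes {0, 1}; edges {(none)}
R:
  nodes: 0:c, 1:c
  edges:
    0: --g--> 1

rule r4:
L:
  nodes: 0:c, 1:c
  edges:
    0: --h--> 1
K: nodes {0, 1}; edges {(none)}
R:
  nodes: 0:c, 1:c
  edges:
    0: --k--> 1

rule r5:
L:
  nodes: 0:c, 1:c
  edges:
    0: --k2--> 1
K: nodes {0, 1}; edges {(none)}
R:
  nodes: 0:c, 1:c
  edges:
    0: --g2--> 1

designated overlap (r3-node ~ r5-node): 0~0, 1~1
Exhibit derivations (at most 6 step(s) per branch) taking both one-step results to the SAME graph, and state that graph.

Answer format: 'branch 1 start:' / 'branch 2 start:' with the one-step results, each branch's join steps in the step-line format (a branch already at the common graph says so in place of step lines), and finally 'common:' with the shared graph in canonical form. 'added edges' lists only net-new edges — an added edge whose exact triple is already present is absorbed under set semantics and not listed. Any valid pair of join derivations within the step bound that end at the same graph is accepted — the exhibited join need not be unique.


branch 1 start:
nodes: 0:c, 1:c
edges: (0,1,g)
branch 2 start:
nodes: 0:c, 1:c
edges: (0,1,g2)
branch 1 step 1: rule r2; match: 0->0, 1->1; deleted nodes (none); deleted edges (0,1,g); added nodes (none); added edges (0,1,k); result: nodes: 0:c, 1:c edges: (0,1,k)
branch 2 step 1: rule r1; match: 0->0, 1->1; deleted nodes (none); deleted edges (0,1,g2); added nodes (none); added edges (0,1,h); result: nodes: 0:c, 1:c edges: (0,1,h)
branch 2 step 2: rule r4; match: 0->0, 1->1; deleted nodes (none); deleted edges (0,1,h); added nodes (none); added edges (0,1,k); result: nodes: 0:c, 1:c edges: (0,1,k)
common:
nodes: 0:c, 1:c
edges: (0,1,k)


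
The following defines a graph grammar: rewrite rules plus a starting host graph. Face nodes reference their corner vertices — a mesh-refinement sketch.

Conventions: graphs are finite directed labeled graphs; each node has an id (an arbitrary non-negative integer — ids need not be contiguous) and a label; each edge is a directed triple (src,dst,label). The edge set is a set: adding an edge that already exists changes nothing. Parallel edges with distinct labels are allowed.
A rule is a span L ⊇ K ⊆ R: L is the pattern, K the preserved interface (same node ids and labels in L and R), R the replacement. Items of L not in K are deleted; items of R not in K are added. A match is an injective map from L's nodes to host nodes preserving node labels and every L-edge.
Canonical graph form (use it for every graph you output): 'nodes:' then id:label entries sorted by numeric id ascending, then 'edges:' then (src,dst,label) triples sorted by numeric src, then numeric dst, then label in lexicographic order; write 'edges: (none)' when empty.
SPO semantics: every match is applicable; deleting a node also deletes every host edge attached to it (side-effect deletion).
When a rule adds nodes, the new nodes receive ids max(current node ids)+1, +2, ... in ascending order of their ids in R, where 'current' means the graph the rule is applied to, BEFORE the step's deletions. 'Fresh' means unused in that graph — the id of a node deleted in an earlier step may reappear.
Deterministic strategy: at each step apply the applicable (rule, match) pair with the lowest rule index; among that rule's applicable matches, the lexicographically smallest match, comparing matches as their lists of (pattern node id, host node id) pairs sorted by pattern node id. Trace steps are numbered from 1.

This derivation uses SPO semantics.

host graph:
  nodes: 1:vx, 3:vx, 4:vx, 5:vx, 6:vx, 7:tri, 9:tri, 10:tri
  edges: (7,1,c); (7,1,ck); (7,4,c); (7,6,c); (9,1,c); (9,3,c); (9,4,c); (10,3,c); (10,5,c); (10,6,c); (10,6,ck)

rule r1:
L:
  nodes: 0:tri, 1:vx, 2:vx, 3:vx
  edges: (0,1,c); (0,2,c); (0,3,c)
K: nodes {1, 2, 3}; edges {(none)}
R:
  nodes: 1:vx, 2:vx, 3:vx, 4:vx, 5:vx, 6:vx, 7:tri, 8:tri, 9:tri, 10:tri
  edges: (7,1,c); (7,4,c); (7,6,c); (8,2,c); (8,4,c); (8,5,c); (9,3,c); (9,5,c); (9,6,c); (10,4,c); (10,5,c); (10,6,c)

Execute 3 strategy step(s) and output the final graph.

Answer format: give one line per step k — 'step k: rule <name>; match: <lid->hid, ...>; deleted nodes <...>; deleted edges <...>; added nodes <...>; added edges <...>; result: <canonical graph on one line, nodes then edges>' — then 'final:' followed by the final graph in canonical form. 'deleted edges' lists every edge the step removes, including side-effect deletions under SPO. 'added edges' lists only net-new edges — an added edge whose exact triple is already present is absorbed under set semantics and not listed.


step 1: rule r1; match: 0->7, 1->1, 2->4, 3->6; deleted nodes 7; deleted edges (7,1,c); (7,1,ck); (7,4,c); (7,6,c); added nodes 11, 12, 13, 14, 15, 16, 17; added edges (14,1,c); (14,11,c); (14,13,c); (15,4,c); (15,11,c); (15,12,c); (16,6,c); (16,12,c); (16,13,c); (17,11,c); (17,12,c); (17,13,c); result: nodes: 1:vx, 3:vx, 4:vx, 5:vx, 6:vx, 9:tri, 10:tri, 11:vx, 12:vx, 13:vx, 14:tri, 15:tri, 16:tri, 17:tri edges: (9,1,c); (9,3,c); (9,4,c); (10,3,c); (10,5,c); (10,6,c); (10,6,ck); (14,1,c); (14,11,c); (14,13,c); (15,4,c); (15,11,c); (15,12,c); (16,6,c); (16,12,c); (16,13,c); (17,11,c); (17,12,c); (17,13,c)
step 2: rule r1; match: 0->9, 1->1, 2->3, 3->4; deleted nodes 9; deleted edges (9,1,c); (9,3,c); (9,4,c); added nodes 18, 19, 20, 21, 22, 23, 24; added edges (21,1,c); (21,18,c); (21,20,c); (22,3,c); (22,18,c); (22,19,c); (23,4,c); (23,19,c); (23,20,c); (24,18,c); (24,19,c); (24,20,c); result: nodes: 1:vx, 3:vx, 4:vx, 5:vx, 6:vx, 10:tri, 11:vx, 12:vx, 13:vx, 14:tri, 15:tri, 16:tri, 17:tri, 18:vx, 19:vx, 20:vx, 21:tri, 22:tri, 23:tri, 24:tri edges: (10,3,c); (10,5,c); (10,6,c); (10,6,ck); (14,1,c); (14,11,c); (14,13,c); (15,4,c); (15,11,c); (15,12,c); (16,6,c); (16,12,c); (16,13,c); (17,11,c); (17,12,c); (17,13,c); (21,1,c); (21,18,c); (21,20,c); (22,3,c); (22,18,c); (22,19,c); (23,4,c); (23,19,c); (23,20,c); (24,18,c); (24,19,c); (24,20,c)
step 3: rule r1; match: 0->10, 1->3, 2->5, 3->6; deleted nodes 10; deleted edges (10,3,c); (10,5,c); (10,6,c); (10,6,ck); added nodes 25, 26, 27, 28, 29, 30, 31; added edges (28,3,c); (28,25,c); (28,27,c); (29,5,c); (29,25,c); (29,26,c); (30,6,c); (30,26,c); (30,27,c); (31,25,c); (31,26,c); (31,27,c); result: nodes: 1:vx, 3:vx, 4:vx, 5:vx, 6:vx, 11:vx, 12:vx, 13:vx, 14:tri, 15:tri, 16:tri, 17:tri, 18:vx, 19:vx, 20:vx, 21:tri, 22:tri, 23:tri, 24:tri, 25:vx, 26:vx, 27:vx, 28:tri, 29:tri, 30:tri, 31:tri edges: (14,1,c); (14,11,c); (14,13,c); (15,4,c); (15,11,c); (15,12,c); (16,6,c); (16,12,c); (16,13,c); (17,11,c); (17,12,c); (17,13,c); (21,1,c); (21,18,c); (21,20,c); (22,3,c); (22,18,c); (22,19,c); (23,4,c); (23,19,c); (23,20,c); (24,18,c); (24,19,c); (24,20,c); (28,3,c); (28,25,c); (28,27,c); (29,5,c); (29,25,c); (29,26,c); (30,6,c); (30,26,c); (30,27,c); (31,25,c); (31,26,c); (31,27,c)
final:
nodes: 1:vx, 3:vx, 4:vx, 5:vx, 6:vx, 11:vx, 12:vx, 13:vx, 14:tri, 15:tri, 16:tri, 17:tri, 18:vx, 19:vx, 20:vx, 21:tri, 22:tri, 23:tri, 24:tri, 25:vx, 26:vx, 27:vx, 28:tri, 29:tri, 30:tri, 31:tri
edges: (14,1,c); (14,11,c); (14,13,c); (15,4,c); (15,11,c); (15,12,c); (16,6,c); (16,12,c); (16,13,c); (17,11,c); (17,12,c); (17,13,c); (21,1,c); (21,18,c); (21,20,c); (22,3,c); (22,18,c); (22,19,c); (23,4,c); (23,19,c); (23,20,c); (24,18,c); (24,19,c); (24,20,c); (28,3,c); (28,25,c); (28,27,c); (29,5,c); (29,25,c); (29,26,c); (30,6,c); (30,26,c); (30,27,c); (31,25,c); (31,26,c); (31,27,c)
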